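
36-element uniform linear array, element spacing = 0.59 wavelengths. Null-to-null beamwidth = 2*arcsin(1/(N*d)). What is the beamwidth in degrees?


1/(N*d) = 1/(36*0.59) = 0.047081
BW = 2*arcsin(0.047081) = 5.4 degrees

5.4 degrees


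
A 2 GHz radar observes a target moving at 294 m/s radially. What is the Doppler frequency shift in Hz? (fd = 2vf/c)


fd = 2 * 294 * 2000000000.0 / 3e8 = 3920.0 Hz

3920.0 Hz


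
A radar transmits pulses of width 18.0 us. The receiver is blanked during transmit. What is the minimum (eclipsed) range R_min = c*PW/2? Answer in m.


R_min = 3e8 * 18.0e-6 / 2 = 2700.0 m

2700.0 m


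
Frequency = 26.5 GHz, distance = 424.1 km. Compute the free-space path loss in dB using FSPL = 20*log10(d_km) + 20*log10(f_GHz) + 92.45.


20*log10(424.1) = 52.55
20*log10(26.5) = 28.46
FSPL = 173.5 dB

173.5 dB


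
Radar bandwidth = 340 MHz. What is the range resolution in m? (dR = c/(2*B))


dR = 3e8 / (2 * 340000000.0) = 0.44 m

0.44 m


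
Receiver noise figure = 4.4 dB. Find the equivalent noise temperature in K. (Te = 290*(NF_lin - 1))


NF_lin = 10^(4.4/10) = 2.754229
Te = 290 * (2.754229 - 1) = 508.7 K

508.7 K


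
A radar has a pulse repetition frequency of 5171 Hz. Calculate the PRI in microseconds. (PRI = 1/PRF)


PRI = 1/5171 = 0.0001933862 s = 193.4 us

193.4 us


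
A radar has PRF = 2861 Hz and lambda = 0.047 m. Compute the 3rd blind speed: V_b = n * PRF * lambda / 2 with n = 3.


V_blind = 3 * 2861 * 0.047 / 2 = 201.7 m/s

201.7 m/s


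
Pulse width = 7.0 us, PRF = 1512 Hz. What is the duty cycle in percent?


DC = 7.0e-6 * 1512 * 100 = 1.06%

1.06%


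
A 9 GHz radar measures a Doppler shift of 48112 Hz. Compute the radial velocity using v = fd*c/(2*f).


v = 48112 * 3e8 / (2 * 9000000000.0) = 801.9 m/s

801.9 m/s


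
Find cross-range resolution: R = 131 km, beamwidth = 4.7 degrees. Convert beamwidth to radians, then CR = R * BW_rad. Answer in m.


BW_rad = 0.082030475
CR = 131000 * 0.082030475 = 10746.0 m

10746.0 m


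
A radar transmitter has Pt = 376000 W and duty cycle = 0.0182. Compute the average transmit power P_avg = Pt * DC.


P_avg = 376000 * 0.0182 = 6843.2 W

6843.2 W


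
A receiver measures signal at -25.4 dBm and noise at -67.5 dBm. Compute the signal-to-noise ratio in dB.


SNR = -25.4 - (-67.5) = 42.1 dB

42.1 dB


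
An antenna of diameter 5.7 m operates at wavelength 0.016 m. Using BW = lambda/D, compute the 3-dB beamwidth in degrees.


BW_rad = 0.016 / 5.7 = 0.002807
BW_deg = 0.16 degrees

0.16 degrees


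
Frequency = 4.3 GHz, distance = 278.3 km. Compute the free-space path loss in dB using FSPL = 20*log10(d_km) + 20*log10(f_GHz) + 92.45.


20*log10(278.3) = 48.89
20*log10(4.3) = 12.67
FSPL = 154.0 dB

154.0 dB


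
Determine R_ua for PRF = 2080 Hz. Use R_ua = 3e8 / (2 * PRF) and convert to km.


R_ua = 3e8 / (2 * 2080) = 72115.4 m = 72.1 km

72.1 km


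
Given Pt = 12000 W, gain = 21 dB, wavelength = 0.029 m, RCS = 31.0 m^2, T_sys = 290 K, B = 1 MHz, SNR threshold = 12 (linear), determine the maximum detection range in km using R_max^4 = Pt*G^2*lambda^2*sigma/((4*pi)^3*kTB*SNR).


G_lin = 10^(21/10) = 125.892541
R^4 = 12000 * 125.892541^2 * 0.029^2 * 31.0 / ((4*pi)^3 * 1.38e-23 * 290 * 1000000.0 * 12)
R^4 = 5.20297e16 m^4
R_max = (5.20297e16)^(1/4) = 15103.0 m = 15.1 km

15.1 km


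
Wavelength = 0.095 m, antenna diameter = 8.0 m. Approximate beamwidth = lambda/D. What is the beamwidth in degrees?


BW_rad = 0.095 / 8.0 = 0.011875
BW_deg = 0.68 degrees

0.68 degrees


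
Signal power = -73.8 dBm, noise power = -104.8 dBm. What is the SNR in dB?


SNR = -73.8 - (-104.8) = 31.0 dB

31.0 dB


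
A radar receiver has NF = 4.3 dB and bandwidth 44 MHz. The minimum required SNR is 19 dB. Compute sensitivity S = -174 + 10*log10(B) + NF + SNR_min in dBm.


10*log10(44000000.0) = 76.43
S = -174 + 76.43 + 4.3 + 19 = -74.3 dBm

-74.3 dBm


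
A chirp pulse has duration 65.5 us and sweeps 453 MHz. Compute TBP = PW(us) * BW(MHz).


TBP = 65.5 * 453 = 29671.5

29671.5


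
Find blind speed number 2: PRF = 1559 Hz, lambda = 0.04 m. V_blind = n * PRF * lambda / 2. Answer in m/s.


V_blind = 2 * 1559 * 0.04 / 2 = 62.4 m/s

62.4 m/s


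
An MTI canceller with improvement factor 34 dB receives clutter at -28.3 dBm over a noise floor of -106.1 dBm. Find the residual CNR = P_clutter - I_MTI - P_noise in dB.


CNR = -28.3 - 34 - (-106.1) = 43.8 dB

43.8 dB


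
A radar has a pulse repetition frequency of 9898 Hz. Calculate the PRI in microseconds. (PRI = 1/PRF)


PRI = 1/9898 = 0.0001010305 s = 101.0 us

101.0 us


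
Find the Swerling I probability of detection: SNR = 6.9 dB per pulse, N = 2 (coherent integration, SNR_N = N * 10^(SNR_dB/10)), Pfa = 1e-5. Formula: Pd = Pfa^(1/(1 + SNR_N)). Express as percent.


SNR_lin = 10^(6.9/10) = 4.89779
SNR_N = 2 * 4.89779 = 9.79558
1/(1 + SNR_N) = 1/10.79558 = 0.0926305
Pd = (1e-5)^0.0926305 = 0.34423
Pd = 34.4%

34.4%


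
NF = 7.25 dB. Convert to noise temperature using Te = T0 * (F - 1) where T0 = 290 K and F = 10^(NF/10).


NF_lin = 10^(7.25/10) = 5.308844
Te = 290 * (5.308844 - 1) = 1249.6 K

1249.6 K


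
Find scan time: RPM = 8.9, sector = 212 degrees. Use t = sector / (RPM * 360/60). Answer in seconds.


t = 212 / (8.9 * 360) * 60 = 3.97 s

3.97 s


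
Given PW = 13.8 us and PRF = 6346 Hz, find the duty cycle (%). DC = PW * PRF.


DC = 13.8e-6 * 6346 * 100 = 8.76%

8.76%


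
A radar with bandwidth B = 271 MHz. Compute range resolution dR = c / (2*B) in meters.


dR = 3e8 / (2 * 271000000.0) = 0.55 m

0.55 m


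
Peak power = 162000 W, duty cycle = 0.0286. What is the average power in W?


P_avg = 162000 * 0.0286 = 4633.2 W

4633.2 W


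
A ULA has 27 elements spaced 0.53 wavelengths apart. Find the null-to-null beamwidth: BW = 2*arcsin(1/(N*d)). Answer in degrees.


1/(N*d) = 1/(27*0.53) = 0.069881
BW = 2*arcsin(0.069881) = 8.0 degrees

8.0 degrees


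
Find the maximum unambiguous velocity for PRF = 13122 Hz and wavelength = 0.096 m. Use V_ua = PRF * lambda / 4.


V_ua = 13122 * 0.096 / 4 = 314.9 m/s

314.9 m/s


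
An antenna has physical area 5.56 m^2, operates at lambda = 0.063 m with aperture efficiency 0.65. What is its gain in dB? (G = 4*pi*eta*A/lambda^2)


G_linear = 4*pi*0.65*5.56/0.063^2 = 11442.39
G_dB = 10*log10(11442.39) = 40.6 dB

40.6 dB


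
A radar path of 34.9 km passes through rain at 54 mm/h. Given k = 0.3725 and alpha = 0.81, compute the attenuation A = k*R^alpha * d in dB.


gamma = 0.3725 * 54^0.81 = 9.42682 dB/km
A = 9.42682 * 34.9 = 329.0 dB

329.0 dB


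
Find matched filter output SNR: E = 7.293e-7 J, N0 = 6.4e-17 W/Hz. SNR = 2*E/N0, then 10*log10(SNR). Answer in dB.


SNR_lin = 2 * 7.293e-7 / 6.4e-17 = 2.279e10
SNR_dB = 10*log10(2.279e10) = 103.6 dB

103.6 dB


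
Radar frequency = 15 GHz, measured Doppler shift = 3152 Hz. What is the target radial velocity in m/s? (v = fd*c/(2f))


v = 3152 * 3e8 / (2 * 15000000000.0) = 31.5 m/s

31.5 m/s


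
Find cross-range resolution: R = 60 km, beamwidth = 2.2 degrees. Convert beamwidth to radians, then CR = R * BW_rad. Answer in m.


BW_rad = 0.038397244
CR = 60000 * 0.038397244 = 2303.8 m

2303.8 m


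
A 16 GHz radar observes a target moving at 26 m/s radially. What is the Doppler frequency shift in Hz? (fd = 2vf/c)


fd = 2 * 26 * 16000000000.0 / 3e8 = 2773.3 Hz

2773.3 Hz


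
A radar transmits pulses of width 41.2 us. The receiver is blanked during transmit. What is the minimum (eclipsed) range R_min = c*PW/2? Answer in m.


R_min = 3e8 * 41.2e-6 / 2 = 6180.0 m

6180.0 m


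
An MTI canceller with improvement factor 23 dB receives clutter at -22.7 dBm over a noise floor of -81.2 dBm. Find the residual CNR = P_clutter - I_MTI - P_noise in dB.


CNR = -22.7 - 23 - (-81.2) = 35.5 dB

35.5 dB


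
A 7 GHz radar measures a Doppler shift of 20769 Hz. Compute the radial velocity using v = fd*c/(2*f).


v = 20769 * 3e8 / (2 * 7000000000.0) = 445.1 m/s

445.1 m/s


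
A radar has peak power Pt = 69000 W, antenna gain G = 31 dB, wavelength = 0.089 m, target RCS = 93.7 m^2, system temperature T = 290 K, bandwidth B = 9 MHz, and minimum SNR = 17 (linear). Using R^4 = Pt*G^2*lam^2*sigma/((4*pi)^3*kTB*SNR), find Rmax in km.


G_lin = 10^(31/10) = 1258.925412
R^4 = 69000 * 1258.925412^2 * 0.089^2 * 93.7 / ((4*pi)^3 * 1.38e-23 * 290 * 9000000.0 * 17)
R^4 = 6.67991e19 m^4
R_max = (6.67991e19)^(1/4) = 90405.0 m = 90.4 km

90.4 km


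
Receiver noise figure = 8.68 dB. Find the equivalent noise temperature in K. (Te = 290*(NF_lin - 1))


NF_lin = 10^(8.68/10) = 7.379042
Te = 290 * (7.379042 - 1) = 1849.9 K

1849.9 K


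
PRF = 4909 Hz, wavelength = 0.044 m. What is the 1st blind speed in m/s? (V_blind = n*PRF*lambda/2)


V_blind = 1 * 4909 * 0.044 / 2 = 108.0 m/s

108.0 m/s


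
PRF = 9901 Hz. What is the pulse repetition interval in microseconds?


PRI = 1/9901 = 0.0001009999 s = 101.0 us

101.0 us


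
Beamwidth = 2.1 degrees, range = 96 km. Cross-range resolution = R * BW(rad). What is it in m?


BW_rad = 0.036651914
CR = 96000 * 0.036651914 = 3518.6 m

3518.6 m


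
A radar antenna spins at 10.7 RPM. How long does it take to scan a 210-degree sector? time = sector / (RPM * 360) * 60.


t = 210 / (10.7 * 360) * 60 = 3.27 s

3.27 s


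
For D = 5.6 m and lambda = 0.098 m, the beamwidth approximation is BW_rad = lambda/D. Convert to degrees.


BW_rad = 0.098 / 5.6 = 0.0175
BW_deg = 1.0 degrees

1.0 degrees


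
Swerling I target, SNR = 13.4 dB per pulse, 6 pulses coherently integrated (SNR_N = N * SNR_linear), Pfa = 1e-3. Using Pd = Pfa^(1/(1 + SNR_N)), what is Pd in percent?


SNR_lin = 10^(13.4/10) = 21.87762
SNR_N = 6 * 21.87762 = 131.26572
1/(1 + SNR_N) = 1/132.26572 = 0.0075605
Pd = (1e-3)^0.0075605 = 0.94911
Pd = 94.9%

94.9%


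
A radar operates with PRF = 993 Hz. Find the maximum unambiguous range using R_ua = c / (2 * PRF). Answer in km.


R_ua = 3e8 / (2 * 993) = 151057.4 m = 151.1 km

151.1 km


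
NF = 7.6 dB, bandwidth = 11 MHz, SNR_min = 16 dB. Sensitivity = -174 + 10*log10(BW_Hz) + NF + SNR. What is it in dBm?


10*log10(11000000.0) = 70.41
S = -174 + 70.41 + 7.6 + 16 = -80.0 dBm

-80.0 dBm


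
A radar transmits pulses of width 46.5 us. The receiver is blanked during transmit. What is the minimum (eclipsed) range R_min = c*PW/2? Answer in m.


R_min = 3e8 * 46.5e-6 / 2 = 6975.0 m

6975.0 m


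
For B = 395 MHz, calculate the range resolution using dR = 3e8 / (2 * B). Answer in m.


dR = 3e8 / (2 * 395000000.0) = 0.38 m

0.38 m


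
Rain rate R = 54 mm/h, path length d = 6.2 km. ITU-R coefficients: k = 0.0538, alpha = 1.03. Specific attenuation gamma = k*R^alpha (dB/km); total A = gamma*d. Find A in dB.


gamma = 0.0538 * 54^1.03 = 3.274522 dB/km
A = 3.274522 * 6.2 = 20.3 dB

20.3 dB


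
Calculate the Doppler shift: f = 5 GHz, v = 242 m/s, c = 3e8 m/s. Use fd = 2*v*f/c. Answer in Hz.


fd = 2 * 242 * 5000000000.0 / 3e8 = 8066.7 Hz

8066.7 Hz


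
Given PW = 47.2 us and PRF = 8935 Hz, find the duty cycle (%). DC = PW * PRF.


DC = 47.2e-6 * 8935 * 100 = 42.17%

42.17%


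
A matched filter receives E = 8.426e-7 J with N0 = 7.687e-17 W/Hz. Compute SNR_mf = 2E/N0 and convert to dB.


SNR_lin = 2 * 8.426e-7 / 7.687e-17 = 2.192e10
SNR_dB = 10*log10(2.192e10) = 103.4 dB

103.4 dB


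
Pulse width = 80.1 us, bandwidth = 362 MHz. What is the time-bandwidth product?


TBP = 80.1 * 362 = 28996.2

28996.2


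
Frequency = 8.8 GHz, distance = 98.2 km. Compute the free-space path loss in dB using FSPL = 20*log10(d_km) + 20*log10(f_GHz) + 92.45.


20*log10(98.2) = 39.84
20*log10(8.8) = 18.89
FSPL = 151.2 dB

151.2 dB


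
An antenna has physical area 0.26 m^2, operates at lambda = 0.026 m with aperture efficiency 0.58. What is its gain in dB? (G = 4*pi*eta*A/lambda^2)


G_linear = 4*pi*0.58*0.26/0.026^2 = 2803.27
G_dB = 10*log10(2803.27) = 34.5 dB

34.5 dB


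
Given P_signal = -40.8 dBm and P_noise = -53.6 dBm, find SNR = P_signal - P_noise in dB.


SNR = -40.8 - (-53.6) = 12.8 dB

12.8 dB


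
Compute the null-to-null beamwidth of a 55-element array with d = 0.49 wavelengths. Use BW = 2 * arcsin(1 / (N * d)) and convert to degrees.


1/(N*d) = 1/(55*0.49) = 0.037106
BW = 2*arcsin(0.037106) = 4.3 degrees

4.3 degrees


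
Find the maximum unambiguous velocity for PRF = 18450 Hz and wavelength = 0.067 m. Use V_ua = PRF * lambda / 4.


V_ua = 18450 * 0.067 / 4 = 309.0 m/s

309.0 m/s


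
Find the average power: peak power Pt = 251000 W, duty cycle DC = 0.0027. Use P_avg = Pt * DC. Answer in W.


P_avg = 251000 * 0.0027 = 677.7 W

677.7 W


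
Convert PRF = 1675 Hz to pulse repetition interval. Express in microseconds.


PRI = 1/1675 = 0.0005970149 s = 597.0 us

597.0 us


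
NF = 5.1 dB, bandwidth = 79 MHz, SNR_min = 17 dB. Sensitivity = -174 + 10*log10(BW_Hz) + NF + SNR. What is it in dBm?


10*log10(79000000.0) = 78.98
S = -174 + 78.98 + 5.1 + 17 = -72.9 dBm

-72.9 dBm


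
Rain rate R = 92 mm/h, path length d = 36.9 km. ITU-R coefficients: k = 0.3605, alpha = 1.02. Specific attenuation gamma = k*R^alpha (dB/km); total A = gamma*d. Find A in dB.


gamma = 0.3605 * 92^1.02 = 36.305202 dB/km
A = 36.305202 * 36.9 = 1339.66 dB

1339.66 dB


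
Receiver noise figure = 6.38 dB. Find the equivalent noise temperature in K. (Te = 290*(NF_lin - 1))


NF_lin = 10^(6.38/10) = 4.345102
Te = 290 * (4.345102 - 1) = 970.1 K

970.1 K


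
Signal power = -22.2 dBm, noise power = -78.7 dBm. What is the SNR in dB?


SNR = -22.2 - (-78.7) = 56.5 dB

56.5 dB


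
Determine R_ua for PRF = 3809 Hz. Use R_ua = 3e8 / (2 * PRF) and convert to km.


R_ua = 3e8 / (2 * 3809) = 39380.4 m = 39.4 km

39.4 km


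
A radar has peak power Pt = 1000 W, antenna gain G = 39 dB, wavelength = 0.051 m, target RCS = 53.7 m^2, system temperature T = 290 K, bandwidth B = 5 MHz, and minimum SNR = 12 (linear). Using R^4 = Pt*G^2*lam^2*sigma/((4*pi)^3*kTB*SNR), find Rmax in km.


G_lin = 10^(39/10) = 7943.282347
R^4 = 1000 * 7943.282347^2 * 0.051^2 * 53.7 / ((4*pi)^3 * 1.38e-23 * 290 * 5000000.0 * 12)
R^4 = 1.84951e19 m^4
R_max = (1.84951e19)^(1/4) = 65578.9 m = 65.6 km

65.6 km


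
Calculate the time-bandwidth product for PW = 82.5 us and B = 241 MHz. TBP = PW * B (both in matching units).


TBP = 82.5 * 241 = 19882.5

19882.5


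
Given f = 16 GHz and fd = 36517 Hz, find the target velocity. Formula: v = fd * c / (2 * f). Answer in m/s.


v = 36517 * 3e8 / (2 * 16000000000.0) = 342.3 m/s

342.3 m/s


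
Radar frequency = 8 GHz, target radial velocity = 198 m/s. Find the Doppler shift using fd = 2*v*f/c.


fd = 2 * 198 * 8000000000.0 / 3e8 = 10560.0 Hz

10560.0 Hz


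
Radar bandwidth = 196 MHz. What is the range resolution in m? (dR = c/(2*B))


dR = 3e8 / (2 * 196000000.0) = 0.77 m

0.77 m


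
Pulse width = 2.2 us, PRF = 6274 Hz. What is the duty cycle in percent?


DC = 2.2e-6 * 6274 * 100 = 1.38%

1.38%


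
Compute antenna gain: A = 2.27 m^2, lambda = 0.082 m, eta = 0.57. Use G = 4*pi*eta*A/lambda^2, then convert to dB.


G_linear = 4*pi*0.57*2.27/0.082^2 = 2418.15
G_dB = 10*log10(2418.15) = 33.8 dB

33.8 dB


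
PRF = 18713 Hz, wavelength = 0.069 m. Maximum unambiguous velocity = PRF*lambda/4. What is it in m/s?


V_ua = 18713 * 0.069 / 4 = 322.8 m/s

322.8 m/s


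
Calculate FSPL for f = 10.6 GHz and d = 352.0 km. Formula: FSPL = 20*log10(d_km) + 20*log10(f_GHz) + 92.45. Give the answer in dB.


20*log10(352.0) = 50.93
20*log10(10.6) = 20.51
FSPL = 163.9 dB

163.9 dB


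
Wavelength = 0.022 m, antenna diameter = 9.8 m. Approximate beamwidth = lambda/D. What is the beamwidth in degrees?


BW_rad = 0.022 / 9.8 = 0.002245
BW_deg = 0.13 degrees

0.13 degrees


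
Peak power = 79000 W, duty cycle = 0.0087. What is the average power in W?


P_avg = 79000 * 0.0087 = 687.3 W

687.3 W


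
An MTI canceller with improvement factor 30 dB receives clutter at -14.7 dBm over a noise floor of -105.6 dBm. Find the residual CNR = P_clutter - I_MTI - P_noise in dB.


CNR = -14.7 - 30 - (-105.6) = 60.9 dB

60.9 dB


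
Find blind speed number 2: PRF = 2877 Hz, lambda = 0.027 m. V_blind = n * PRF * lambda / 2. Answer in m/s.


V_blind = 2 * 2877 * 0.027 / 2 = 77.7 m/s

77.7 m/s


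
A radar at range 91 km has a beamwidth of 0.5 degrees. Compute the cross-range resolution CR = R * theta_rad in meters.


BW_rad = 0.008726646
CR = 91000 * 0.008726646 = 794.1 m

794.1 m


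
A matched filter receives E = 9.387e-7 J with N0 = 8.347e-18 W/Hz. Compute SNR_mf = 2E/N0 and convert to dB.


SNR_lin = 2 * 9.387e-7 / 8.347e-18 = 2.249e11
SNR_dB = 10*log10(2.249e11) = 113.5 dB

113.5 dB


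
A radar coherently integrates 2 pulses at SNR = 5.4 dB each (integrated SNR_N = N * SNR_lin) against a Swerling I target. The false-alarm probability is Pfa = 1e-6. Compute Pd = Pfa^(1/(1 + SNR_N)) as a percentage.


SNR_lin = 10^(5.4/10) = 3.46737
SNR_N = 2 * 3.46737 = 6.93474
1/(1 + SNR_N) = 1/7.93474 = 0.1260281
Pd = (1e-6)^0.1260281 = 0.17532
Pd = 17.5%

17.5%


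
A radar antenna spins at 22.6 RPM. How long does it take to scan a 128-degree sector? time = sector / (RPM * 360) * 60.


t = 128 / (22.6 * 360) * 60 = 0.94 s

0.94 s


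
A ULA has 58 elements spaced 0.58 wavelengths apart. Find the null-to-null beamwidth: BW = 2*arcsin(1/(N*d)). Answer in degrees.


1/(N*d) = 1/(58*0.58) = 0.029727
BW = 2*arcsin(0.029727) = 3.4 degrees

3.4 degrees


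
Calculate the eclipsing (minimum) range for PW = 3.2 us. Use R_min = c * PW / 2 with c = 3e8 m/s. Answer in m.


R_min = 3e8 * 3.2e-6 / 2 = 480.0 m

480.0 m


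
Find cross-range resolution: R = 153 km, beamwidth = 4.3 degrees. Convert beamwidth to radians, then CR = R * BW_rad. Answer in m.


BW_rad = 0.075049158
CR = 153000 * 0.075049158 = 11482.5 m

11482.5 m


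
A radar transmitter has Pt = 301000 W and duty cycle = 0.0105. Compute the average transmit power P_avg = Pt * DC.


P_avg = 301000 * 0.0105 = 3160.5 W

3160.5 W


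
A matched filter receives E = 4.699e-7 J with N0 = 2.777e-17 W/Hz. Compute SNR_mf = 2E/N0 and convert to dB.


SNR_lin = 2 * 4.699e-7 / 2.777e-17 = 3.384e10
SNR_dB = 10*log10(3.384e10) = 105.3 dB

105.3 dB


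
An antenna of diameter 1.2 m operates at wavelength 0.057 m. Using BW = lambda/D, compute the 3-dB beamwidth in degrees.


BW_rad = 0.057 / 1.2 = 0.0475
BW_deg = 2.72 degrees

2.72 degrees


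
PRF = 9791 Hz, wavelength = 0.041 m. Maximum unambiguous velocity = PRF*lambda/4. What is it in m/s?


V_ua = 9791 * 0.041 / 4 = 100.4 m/s

100.4 m/s


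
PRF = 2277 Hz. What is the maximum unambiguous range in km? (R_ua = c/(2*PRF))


R_ua = 3e8 / (2 * 2277) = 65876.2 m = 65.9 km

65.9 km


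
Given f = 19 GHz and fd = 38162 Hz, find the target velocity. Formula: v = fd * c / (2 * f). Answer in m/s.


v = 38162 * 3e8 / (2 * 19000000000.0) = 301.3 m/s

301.3 m/s


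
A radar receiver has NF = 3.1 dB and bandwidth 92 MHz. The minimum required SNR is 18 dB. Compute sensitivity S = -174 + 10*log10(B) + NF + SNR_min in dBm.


10*log10(92000000.0) = 79.64
S = -174 + 79.64 + 3.1 + 18 = -73.3 dBm

-73.3 dBm


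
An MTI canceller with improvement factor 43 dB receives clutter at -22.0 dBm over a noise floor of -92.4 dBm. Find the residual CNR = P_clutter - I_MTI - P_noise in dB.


CNR = -22.0 - 43 - (-92.4) = 27.4 dB

27.4 dB


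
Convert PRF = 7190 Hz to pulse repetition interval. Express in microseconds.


PRI = 1/7190 = 0.0001390821 s = 139.1 us

139.1 us


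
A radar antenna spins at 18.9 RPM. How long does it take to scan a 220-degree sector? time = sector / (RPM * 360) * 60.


t = 220 / (18.9 * 360) * 60 = 1.94 s

1.94 s


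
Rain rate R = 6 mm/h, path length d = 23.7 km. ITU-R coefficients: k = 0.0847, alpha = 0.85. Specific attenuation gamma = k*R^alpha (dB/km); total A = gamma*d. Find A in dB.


gamma = 0.0847 * 6^0.85 = 0.388429 dB/km
A = 0.388429 * 23.7 = 9.21 dB

9.21 dB


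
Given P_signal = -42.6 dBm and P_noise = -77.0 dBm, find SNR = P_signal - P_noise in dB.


SNR = -42.6 - (-77.0) = 34.4 dB

34.4 dB


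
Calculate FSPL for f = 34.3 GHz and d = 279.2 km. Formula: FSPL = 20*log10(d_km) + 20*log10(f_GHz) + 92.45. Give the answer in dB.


20*log10(279.2) = 48.92
20*log10(34.3) = 30.71
FSPL = 172.1 dB

172.1 dB


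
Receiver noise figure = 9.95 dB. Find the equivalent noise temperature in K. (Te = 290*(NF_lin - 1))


NF_lin = 10^(9.95/10) = 9.885531
Te = 290 * (9.885531 - 1) = 2576.8 K

2576.8 K


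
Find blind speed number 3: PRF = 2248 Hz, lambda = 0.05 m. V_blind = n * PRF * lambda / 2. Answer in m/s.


V_blind = 3 * 2248 * 0.05 / 2 = 168.6 m/s

168.6 m/s


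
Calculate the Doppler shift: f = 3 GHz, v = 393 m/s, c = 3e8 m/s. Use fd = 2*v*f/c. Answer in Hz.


fd = 2 * 393 * 3000000000.0 / 3e8 = 7860.0 Hz

7860.0 Hz


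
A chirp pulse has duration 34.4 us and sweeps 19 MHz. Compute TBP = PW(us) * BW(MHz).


TBP = 34.4 * 19 = 653.6

653.6


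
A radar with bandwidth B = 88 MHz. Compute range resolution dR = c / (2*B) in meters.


dR = 3e8 / (2 * 88000000.0) = 1.7 m

1.7 m


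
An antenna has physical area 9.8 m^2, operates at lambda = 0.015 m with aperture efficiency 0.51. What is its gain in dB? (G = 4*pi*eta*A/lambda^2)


G_linear = 4*pi*0.51*9.8/0.015^2 = 279140.98
G_dB = 10*log10(279140.98) = 54.5 dB

54.5 dB


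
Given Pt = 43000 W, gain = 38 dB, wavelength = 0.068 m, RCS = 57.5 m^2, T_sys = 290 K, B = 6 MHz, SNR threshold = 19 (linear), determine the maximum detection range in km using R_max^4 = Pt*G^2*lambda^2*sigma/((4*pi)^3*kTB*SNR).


G_lin = 10^(38/10) = 6309.573445
R^4 = 43000 * 6309.573445^2 * 0.068^2 * 57.5 / ((4*pi)^3 * 1.38e-23 * 290 * 6000000.0 * 19)
R^4 = 5.02739e20 m^4
R_max = (5.02739e20)^(1/4) = 149739.2 m = 149.7 km

149.7 km


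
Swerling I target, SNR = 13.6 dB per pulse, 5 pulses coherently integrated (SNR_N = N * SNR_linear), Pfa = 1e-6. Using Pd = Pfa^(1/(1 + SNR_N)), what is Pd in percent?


SNR_lin = 10^(13.6/10) = 22.90868
SNR_N = 5 * 22.90868 = 114.5434
1/(1 + SNR_N) = 1/115.5434 = 0.0086548
Pd = (1e-6)^0.0086548 = 0.8873
Pd = 88.7%

88.7%


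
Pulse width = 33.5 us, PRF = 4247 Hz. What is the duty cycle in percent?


DC = 33.5e-6 * 4247 * 100 = 14.23%

14.23%


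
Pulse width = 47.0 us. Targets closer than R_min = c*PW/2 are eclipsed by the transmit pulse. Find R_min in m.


R_min = 3e8 * 47.0e-6 / 2 = 7050.0 m

7050.0 m


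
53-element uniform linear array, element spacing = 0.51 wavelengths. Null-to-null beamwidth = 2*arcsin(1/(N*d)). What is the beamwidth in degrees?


1/(N*d) = 1/(53*0.51) = 0.036996
BW = 2*arcsin(0.036996) = 4.2 degrees

4.2 degrees


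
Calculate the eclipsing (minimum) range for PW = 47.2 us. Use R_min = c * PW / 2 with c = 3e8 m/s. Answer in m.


R_min = 3e8 * 47.2e-6 / 2 = 7080.0 m

7080.0 m


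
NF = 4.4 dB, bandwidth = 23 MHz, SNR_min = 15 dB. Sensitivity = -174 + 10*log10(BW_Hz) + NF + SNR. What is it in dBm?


10*log10(23000000.0) = 73.62
S = -174 + 73.62 + 4.4 + 15 = -81.0 dBm

-81.0 dBm


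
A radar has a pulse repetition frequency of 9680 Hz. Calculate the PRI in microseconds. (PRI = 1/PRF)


PRI = 1/9680 = 0.0001033058 s = 103.3 us

103.3 us


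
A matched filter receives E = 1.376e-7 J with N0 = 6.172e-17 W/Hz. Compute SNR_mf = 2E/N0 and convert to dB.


SNR_lin = 2 * 1.376e-7 / 6.172e-17 = 4.459e9
SNR_dB = 10*log10(4.459e9) = 96.5 dB

96.5 dB


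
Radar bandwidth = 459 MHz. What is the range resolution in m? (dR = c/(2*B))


dR = 3e8 / (2 * 459000000.0) = 0.33 m

0.33 m


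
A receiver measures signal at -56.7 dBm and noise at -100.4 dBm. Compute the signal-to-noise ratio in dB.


SNR = -56.7 - (-100.4) = 43.7 dB

43.7 dB


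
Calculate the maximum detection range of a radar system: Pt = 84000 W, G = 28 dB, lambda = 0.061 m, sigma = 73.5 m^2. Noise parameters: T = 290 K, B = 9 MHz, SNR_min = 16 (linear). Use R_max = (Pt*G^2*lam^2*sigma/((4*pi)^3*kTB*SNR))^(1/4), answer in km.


G_lin = 10^(28/10) = 630.957344
R^4 = 84000 * 630.957344^2 * 0.061^2 * 73.5 / ((4*pi)^3 * 1.38e-23 * 290 * 9000000.0 * 16)
R^4 = 7.99755e18 m^4
R_max = (7.99755e18)^(1/4) = 53178.9 m = 53.2 km

53.2 km


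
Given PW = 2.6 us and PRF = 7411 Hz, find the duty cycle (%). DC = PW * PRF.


DC = 2.6e-6 * 7411 * 100 = 1.93%

1.93%


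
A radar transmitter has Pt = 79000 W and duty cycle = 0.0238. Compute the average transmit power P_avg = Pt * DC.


P_avg = 79000 * 0.0238 = 1880.2 W

1880.2 W


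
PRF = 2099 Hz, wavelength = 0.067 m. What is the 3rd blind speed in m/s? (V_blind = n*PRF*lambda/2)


V_blind = 3 * 2099 * 0.067 / 2 = 210.9 m/s

210.9 m/s


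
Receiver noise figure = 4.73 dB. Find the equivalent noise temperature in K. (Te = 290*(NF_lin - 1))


NF_lin = 10^(4.73/10) = 2.971666
Te = 290 * (2.971666 - 1) = 571.8 K

571.8 K


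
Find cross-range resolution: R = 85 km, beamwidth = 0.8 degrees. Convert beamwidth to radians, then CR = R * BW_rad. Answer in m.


BW_rad = 0.013962634
CR = 85000 * 0.013962634 = 1186.8 m

1186.8 m


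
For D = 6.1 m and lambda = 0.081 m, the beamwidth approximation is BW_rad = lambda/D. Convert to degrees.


BW_rad = 0.081 / 6.1 = 0.013279
BW_deg = 0.76 degrees

0.76 degrees


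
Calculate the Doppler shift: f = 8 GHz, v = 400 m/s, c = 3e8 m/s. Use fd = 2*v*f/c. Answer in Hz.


fd = 2 * 400 * 8000000000.0 / 3e8 = 21333.3 Hz

21333.3 Hz


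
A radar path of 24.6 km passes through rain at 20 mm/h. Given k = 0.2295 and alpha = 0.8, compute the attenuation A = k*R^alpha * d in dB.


gamma = 0.2295 * 20^0.8 = 2.521196 dB/km
A = 2.521196 * 24.6 = 62.02 dB

62.02 dB


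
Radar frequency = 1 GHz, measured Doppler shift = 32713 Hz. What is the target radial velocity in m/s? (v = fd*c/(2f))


v = 32713 * 3e8 / (2 * 1000000000.0) = 4907.0 m/s

4907.0 m/s


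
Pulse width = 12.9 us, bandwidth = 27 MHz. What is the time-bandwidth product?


TBP = 12.9 * 27 = 348.3

348.3


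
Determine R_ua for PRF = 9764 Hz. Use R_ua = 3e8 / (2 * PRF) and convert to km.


R_ua = 3e8 / (2 * 9764) = 15362.6 m = 15.4 km

15.4 km


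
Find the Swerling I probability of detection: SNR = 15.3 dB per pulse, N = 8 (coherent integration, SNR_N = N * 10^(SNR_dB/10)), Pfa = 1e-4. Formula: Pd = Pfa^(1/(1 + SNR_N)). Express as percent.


SNR_lin = 10^(15.3/10) = 33.88442
SNR_N = 8 * 33.88442 = 271.07536
1/(1 + SNR_N) = 1/272.07536 = 0.0036755
Pd = (1e-4)^0.0036755 = 0.96671
Pd = 96.7%

96.7%


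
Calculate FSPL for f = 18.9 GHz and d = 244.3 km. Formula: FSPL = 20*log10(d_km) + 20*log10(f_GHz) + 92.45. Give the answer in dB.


20*log10(244.3) = 47.76
20*log10(18.9) = 25.53
FSPL = 165.7 dB

165.7 dB


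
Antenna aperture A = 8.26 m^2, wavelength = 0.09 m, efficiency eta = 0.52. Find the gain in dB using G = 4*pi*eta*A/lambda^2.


G_linear = 4*pi*0.52*8.26/0.09^2 = 6663.59
G_dB = 10*log10(6663.59) = 38.2 dB

38.2 dB


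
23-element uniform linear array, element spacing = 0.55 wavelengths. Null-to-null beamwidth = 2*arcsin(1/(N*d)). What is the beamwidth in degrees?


1/(N*d) = 1/(23*0.55) = 0.079051
BW = 2*arcsin(0.079051) = 9.1 degrees

9.1 degrees


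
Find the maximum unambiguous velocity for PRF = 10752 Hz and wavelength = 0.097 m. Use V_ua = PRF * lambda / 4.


V_ua = 10752 * 0.097 / 4 = 260.7 m/s

260.7 m/s


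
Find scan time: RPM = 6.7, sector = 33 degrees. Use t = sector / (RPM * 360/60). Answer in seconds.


t = 33 / (6.7 * 360) * 60 = 0.82 s

0.82 s


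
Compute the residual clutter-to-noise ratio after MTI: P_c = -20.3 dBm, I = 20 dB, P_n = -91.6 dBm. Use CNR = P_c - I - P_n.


CNR = -20.3 - 20 - (-91.6) = 51.3 dB

51.3 dB


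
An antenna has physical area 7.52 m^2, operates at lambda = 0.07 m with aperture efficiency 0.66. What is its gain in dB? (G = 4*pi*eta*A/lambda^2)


G_linear = 4*pi*0.66*7.52/0.07^2 = 12728.45
G_dB = 10*log10(12728.45) = 41.0 dB

41.0 dB


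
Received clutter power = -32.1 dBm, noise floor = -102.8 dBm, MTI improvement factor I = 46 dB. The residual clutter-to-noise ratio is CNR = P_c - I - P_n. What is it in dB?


CNR = -32.1 - 46 - (-102.8) = 24.7 dB

24.7 dB


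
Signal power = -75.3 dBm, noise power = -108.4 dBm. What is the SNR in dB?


SNR = -75.3 - (-108.4) = 33.1 dB

33.1 dB


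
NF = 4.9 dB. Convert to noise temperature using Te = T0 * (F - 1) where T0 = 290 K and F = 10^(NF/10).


NF_lin = 10^(4.9/10) = 3.090295
Te = 290 * (3.090295 - 1) = 606.2 K

606.2 K


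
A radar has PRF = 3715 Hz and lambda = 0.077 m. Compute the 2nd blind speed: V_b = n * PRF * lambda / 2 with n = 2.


V_blind = 2 * 3715 * 0.077 / 2 = 286.1 m/s

286.1 m/s


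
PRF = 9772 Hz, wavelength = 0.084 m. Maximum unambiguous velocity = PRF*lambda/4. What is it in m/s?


V_ua = 9772 * 0.084 / 4 = 205.2 m/s

205.2 m/s


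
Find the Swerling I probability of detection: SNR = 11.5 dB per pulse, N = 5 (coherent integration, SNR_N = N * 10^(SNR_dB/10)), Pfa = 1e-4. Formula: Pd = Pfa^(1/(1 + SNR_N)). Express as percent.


SNR_lin = 10^(11.5/10) = 14.12538
SNR_N = 5 * 14.12538 = 70.6269
1/(1 + SNR_N) = 1/71.6269 = 0.0139612
Pd = (1e-4)^0.0139612 = 0.87934
Pd = 87.9%

87.9%


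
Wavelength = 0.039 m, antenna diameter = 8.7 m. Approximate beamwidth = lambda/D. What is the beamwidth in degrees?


BW_rad = 0.039 / 8.7 = 0.004483
BW_deg = 0.26 degrees

0.26 degrees


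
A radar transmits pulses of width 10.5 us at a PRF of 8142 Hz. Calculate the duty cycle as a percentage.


DC = 10.5e-6 * 8142 * 100 = 8.55%

8.55%


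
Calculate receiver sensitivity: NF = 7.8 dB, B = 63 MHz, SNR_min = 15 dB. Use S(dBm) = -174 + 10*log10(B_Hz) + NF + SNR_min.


10*log10(63000000.0) = 77.99
S = -174 + 77.99 + 7.8 + 15 = -73.2 dBm

-73.2 dBm


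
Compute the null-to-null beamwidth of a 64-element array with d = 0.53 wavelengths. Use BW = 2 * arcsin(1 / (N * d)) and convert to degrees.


1/(N*d) = 1/(64*0.53) = 0.029481
BW = 2*arcsin(0.029481) = 3.4 degrees

3.4 degrees


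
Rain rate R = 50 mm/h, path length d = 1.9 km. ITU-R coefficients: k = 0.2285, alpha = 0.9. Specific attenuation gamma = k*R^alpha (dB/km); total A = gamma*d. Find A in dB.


gamma = 0.2285 * 50^0.9 = 7.72608 dB/km
A = 7.72608 * 1.9 = 14.68 dB

14.68 dB


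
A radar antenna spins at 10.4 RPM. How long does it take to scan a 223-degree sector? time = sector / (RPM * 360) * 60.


t = 223 / (10.4 * 360) * 60 = 3.57 s

3.57 s


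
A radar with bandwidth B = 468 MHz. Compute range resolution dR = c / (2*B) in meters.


dR = 3e8 / (2 * 468000000.0) = 0.32 m

0.32 m


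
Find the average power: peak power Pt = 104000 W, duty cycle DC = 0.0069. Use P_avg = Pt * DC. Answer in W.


P_avg = 104000 * 0.0069 = 717.6 W

717.6 W


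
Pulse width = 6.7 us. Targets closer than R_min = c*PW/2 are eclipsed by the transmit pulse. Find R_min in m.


R_min = 3e8 * 6.7e-6 / 2 = 1005.0 m

1005.0 m


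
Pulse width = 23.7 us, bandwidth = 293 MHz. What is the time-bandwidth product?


TBP = 23.7 * 293 = 6944.1

6944.1


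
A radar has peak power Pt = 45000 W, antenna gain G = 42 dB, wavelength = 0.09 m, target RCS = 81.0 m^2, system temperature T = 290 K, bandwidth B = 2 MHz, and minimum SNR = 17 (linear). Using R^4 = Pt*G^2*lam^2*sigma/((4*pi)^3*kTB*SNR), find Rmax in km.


G_lin = 10^(42/10) = 15848.931925
R^4 = 45000 * 15848.931925^2 * 0.09^2 * 81.0 / ((4*pi)^3 * 1.38e-23 * 290 * 2000000.0 * 17)
R^4 = 2.74661e22 m^4
R_max = (2.74661e22)^(1/4) = 407098.3 m = 407.1 km

407.1 km


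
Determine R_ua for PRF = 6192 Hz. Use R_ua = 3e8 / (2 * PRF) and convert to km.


R_ua = 3e8 / (2 * 6192) = 24224.8 m = 24.2 km

24.2 km


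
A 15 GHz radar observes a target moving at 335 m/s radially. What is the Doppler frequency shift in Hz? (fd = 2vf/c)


fd = 2 * 335 * 15000000000.0 / 3e8 = 33500.0 Hz

33500.0 Hz


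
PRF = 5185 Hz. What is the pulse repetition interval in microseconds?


PRI = 1/5185 = 0.000192864 s = 192.9 us

192.9 us


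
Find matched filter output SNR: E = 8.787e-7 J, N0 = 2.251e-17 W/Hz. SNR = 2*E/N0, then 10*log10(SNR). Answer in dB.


SNR_lin = 2 * 8.787e-7 / 2.251e-17 = 7.807e10
SNR_dB = 10*log10(7.807e10) = 108.9 dB

108.9 dB


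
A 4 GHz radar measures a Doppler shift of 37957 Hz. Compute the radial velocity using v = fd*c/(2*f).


v = 37957 * 3e8 / (2 * 4000000000.0) = 1423.4 m/s

1423.4 m/s


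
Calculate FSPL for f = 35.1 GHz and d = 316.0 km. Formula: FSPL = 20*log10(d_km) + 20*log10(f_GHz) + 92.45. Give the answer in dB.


20*log10(316.0) = 49.99
20*log10(35.1) = 30.91
FSPL = 173.3 dB

173.3 dB


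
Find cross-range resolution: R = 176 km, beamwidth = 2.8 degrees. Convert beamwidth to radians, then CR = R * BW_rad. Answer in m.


BW_rad = 0.048869219
CR = 176000 * 0.048869219 = 8601.0 m

8601.0 m


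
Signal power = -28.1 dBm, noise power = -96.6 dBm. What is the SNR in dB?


SNR = -28.1 - (-96.6) = 68.5 dB

68.5 dB


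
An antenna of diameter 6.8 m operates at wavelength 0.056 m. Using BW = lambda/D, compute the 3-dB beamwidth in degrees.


BW_rad = 0.056 / 6.8 = 0.008235
BW_deg = 0.47 degrees

0.47 degrees


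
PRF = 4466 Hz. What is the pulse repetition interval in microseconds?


PRI = 1/4466 = 0.000223914 s = 223.9 us

223.9 us


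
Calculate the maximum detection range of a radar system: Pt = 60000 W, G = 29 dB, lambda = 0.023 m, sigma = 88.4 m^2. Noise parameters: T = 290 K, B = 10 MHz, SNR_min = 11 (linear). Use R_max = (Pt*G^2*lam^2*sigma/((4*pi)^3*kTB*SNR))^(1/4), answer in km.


G_lin = 10^(29/10) = 794.328235
R^4 = 60000 * 794.328235^2 * 0.023^2 * 88.4 / ((4*pi)^3 * 1.38e-23 * 290 * 10000000.0 * 11)
R^4 = 2.02656e18 m^4
R_max = (2.02656e18)^(1/4) = 37730.3 m = 37.7 km

37.7 km


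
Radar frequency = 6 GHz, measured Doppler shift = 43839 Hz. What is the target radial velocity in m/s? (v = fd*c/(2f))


v = 43839 * 3e8 / (2 * 6000000000.0) = 1096.0 m/s

1096.0 m/s


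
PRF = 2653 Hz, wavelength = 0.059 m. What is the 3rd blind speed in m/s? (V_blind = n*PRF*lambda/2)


V_blind = 3 * 2653 * 0.059 / 2 = 234.8 m/s

234.8 m/s


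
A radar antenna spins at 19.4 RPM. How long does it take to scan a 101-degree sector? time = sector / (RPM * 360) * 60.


t = 101 / (19.4 * 360) * 60 = 0.87 s

0.87 s


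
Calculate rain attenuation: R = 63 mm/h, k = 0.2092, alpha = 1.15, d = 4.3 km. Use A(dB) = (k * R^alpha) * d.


gamma = 0.2092 * 63^1.15 = 24.535975 dB/km
A = 24.535975 * 4.3 = 105.5 dB

105.5 dB


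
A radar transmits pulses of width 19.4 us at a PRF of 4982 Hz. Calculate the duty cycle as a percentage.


DC = 19.4e-6 * 4982 * 100 = 9.67%

9.67%


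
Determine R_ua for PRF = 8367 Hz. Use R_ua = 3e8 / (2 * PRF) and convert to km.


R_ua = 3e8 / (2 * 8367) = 17927.6 m = 17.9 km

17.9 km


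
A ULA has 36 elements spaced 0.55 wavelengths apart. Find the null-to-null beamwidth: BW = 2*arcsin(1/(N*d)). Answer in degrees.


1/(N*d) = 1/(36*0.55) = 0.050505
BW = 2*arcsin(0.050505) = 5.8 degrees

5.8 degrees


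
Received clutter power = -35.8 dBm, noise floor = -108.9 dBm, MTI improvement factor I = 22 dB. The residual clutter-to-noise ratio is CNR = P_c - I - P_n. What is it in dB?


CNR = -35.8 - 22 - (-108.9) = 51.1 dB

51.1 dB


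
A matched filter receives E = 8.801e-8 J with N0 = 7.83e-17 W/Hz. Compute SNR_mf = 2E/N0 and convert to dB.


SNR_lin = 2 * 8.801e-8 / 7.83e-17 = 2.248e9
SNR_dB = 10*log10(2.248e9) = 93.5 dB

93.5 dB


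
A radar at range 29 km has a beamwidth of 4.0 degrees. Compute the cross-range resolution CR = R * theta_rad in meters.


BW_rad = 0.06981317
CR = 29000 * 0.06981317 = 2024.6 m

2024.6 m


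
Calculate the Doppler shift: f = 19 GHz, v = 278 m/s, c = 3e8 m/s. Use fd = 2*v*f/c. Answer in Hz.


fd = 2 * 278 * 19000000000.0 / 3e8 = 35213.3 Hz

35213.3 Hz


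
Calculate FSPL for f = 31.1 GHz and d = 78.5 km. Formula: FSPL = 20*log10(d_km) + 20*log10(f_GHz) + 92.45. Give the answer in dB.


20*log10(78.5) = 37.9
20*log10(31.1) = 29.86
FSPL = 160.2 dB

160.2 dB


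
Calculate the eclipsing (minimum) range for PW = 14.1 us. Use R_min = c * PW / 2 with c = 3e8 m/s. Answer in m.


R_min = 3e8 * 14.1e-6 / 2 = 2115.0 m

2115.0 m


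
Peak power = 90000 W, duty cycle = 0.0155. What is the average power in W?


P_avg = 90000 * 0.0155 = 1395.0 W

1395.0 W


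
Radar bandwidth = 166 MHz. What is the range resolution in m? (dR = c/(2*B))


dR = 3e8 / (2 * 166000000.0) = 0.9 m

0.9 m


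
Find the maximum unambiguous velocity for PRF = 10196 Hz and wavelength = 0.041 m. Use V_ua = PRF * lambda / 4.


V_ua = 10196 * 0.041 / 4 = 104.5 m/s

104.5 m/s


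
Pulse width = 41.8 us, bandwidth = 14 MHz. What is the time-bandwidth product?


TBP = 41.8 * 14 = 585.2

585.2


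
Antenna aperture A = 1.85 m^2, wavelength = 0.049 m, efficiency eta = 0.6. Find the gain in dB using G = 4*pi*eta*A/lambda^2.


G_linear = 4*pi*0.6*1.85/0.049^2 = 5809.53
G_dB = 10*log10(5809.53) = 37.6 dB

37.6 dB


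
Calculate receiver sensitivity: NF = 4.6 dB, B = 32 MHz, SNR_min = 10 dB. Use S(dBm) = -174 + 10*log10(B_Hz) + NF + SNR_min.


10*log10(32000000.0) = 75.05
S = -174 + 75.05 + 4.6 + 10 = -84.3 dBm

-84.3 dBm


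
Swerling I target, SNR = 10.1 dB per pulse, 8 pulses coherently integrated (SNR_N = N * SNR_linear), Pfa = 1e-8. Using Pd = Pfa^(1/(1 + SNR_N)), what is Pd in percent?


SNR_lin = 10^(10.1/10) = 10.23293
SNR_N = 8 * 10.23293 = 81.86344
1/(1 + SNR_N) = 1/82.86344 = 0.012068
Pd = (1e-8)^0.012068 = 0.80067
Pd = 80.1%

80.1%


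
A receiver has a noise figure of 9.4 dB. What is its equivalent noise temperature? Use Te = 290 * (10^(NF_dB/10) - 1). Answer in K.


NF_lin = 10^(9.4/10) = 8.709636
Te = 290 * (8.709636 - 1) = 2235.8 K

2235.8 K


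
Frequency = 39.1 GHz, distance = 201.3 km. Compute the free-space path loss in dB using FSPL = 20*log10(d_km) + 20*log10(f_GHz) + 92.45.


20*log10(201.3) = 46.08
20*log10(39.1) = 31.84
FSPL = 170.4 dB

170.4 dB


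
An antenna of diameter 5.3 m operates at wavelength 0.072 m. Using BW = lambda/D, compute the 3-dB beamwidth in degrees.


BW_rad = 0.072 / 5.3 = 0.013585
BW_deg = 0.78 degrees

0.78 degrees


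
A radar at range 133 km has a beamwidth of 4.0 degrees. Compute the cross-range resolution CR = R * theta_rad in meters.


BW_rad = 0.06981317
CR = 133000 * 0.06981317 = 9285.2 m

9285.2 m


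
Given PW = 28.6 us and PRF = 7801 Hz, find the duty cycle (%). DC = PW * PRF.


DC = 28.6e-6 * 7801 * 100 = 22.31%

22.31%


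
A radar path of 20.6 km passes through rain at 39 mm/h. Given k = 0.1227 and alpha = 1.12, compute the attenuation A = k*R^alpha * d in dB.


gamma = 0.1227 * 39^1.12 = 7.427402 dB/km
A = 7.427402 * 20.6 = 153.0 dB

153.0 dB


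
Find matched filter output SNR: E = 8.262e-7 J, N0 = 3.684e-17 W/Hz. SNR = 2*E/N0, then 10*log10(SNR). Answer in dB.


SNR_lin = 2 * 8.262e-7 / 3.684e-17 = 4.485e10
SNR_dB = 10*log10(4.485e10) = 106.5 dB

106.5 dB


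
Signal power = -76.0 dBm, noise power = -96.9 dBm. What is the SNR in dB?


SNR = -76.0 - (-96.9) = 20.9 dB

20.9 dB


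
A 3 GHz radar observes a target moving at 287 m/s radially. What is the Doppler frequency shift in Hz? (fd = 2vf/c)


fd = 2 * 287 * 3000000000.0 / 3e8 = 5740.0 Hz

5740.0 Hz
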